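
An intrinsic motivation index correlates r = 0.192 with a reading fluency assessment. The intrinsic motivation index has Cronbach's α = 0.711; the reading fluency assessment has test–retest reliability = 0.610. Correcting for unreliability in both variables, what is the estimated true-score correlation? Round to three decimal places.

0.292

r_true = r_obs / √(r_xx · r_yy) = 0.192 / √(0.711 × 0.610) = 0.192 / √0.433710 = 0.192 / 0.6586 ≈ 0.292.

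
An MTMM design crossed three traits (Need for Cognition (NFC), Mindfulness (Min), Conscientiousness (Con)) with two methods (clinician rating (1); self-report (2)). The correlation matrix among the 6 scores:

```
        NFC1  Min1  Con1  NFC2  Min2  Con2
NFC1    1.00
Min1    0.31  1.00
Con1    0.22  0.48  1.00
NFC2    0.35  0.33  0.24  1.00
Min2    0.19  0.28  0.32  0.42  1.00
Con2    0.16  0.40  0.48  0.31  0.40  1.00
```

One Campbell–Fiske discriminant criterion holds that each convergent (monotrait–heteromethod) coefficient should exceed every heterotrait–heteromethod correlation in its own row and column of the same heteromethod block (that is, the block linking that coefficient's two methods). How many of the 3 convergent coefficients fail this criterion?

Checking each validity diagonal entry against its comparison values:
NFC (methods 1·2): 0.35 vs {0.19, 0.33, 0.16, 0.24} → pass.
Min (methods 1·2): 0.28 vs {0.33, 0.19, 0.40, 0.32} → fail.
Con (methods 1·2): 0.48 vs {0.24, 0.16, 0.32, 0.40} → pass.
1 of 3 fail.

1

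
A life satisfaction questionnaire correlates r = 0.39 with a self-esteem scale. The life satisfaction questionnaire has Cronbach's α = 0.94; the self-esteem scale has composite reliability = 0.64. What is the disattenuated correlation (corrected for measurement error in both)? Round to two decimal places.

0.50

r_true = r_obs / √(r_xx · r_yy) = 0.39 / √(0.94 × 0.64) = 0.39 / √0.6016 = 0.39 / 0.7756 ≈ 0.50.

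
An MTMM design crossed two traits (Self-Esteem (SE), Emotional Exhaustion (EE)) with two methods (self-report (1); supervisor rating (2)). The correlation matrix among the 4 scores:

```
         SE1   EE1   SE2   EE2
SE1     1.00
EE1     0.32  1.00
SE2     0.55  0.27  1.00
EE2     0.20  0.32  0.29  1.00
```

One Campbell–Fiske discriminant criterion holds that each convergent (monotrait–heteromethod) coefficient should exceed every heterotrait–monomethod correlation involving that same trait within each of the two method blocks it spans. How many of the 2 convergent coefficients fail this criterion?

1

Each convergent coefficient versus the relevant comparison correlations:
SE (methods 1·2): 0.55 vs {0.32, 0.29} → pass.
EE (methods 1·2): 0.32 vs {0.32, 0.29} → fail.
1 of 2 fail.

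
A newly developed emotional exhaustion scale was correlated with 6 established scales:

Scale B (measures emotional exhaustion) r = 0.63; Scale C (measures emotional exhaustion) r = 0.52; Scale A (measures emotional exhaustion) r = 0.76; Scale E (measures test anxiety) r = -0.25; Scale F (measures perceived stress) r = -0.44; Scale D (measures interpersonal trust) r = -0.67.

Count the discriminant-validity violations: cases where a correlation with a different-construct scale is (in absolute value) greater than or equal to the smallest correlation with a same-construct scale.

Convergent (same construct = emotional exhaustion): Scale B, Scale C, Scale A.
Smallest convergent = 0.52. Discriminant |r|: 0.25, 0.44, 0.67; count ≥ 0.52 → 1.

1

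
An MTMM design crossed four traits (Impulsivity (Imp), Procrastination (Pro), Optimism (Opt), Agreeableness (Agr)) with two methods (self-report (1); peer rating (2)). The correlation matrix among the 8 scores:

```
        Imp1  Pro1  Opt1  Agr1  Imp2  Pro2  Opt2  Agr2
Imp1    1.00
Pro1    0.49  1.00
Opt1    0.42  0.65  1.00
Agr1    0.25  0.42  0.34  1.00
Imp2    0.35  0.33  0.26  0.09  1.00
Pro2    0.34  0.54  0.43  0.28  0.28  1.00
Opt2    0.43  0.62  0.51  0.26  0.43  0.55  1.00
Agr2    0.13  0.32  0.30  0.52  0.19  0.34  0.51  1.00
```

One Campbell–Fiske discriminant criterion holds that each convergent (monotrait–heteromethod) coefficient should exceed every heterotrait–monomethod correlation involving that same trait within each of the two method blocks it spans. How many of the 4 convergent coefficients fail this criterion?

3

Each convergent coefficient versus the relevant comparison correlations:
Imp (methods 1·2): 0.35 vs {0.49, 0.28, 0.42, 0.43, 0.25, 0.19} → fail.
Pro (methods 1·2): 0.54 vs {0.49, 0.28, 0.65, 0.55, 0.42, 0.34} → fail.
Opt (methods 1·2): 0.51 vs {0.42, 0.43, 0.65, 0.55, 0.34, 0.51} → fail.
Agr (methods 1·2): 0.52 vs {0.25, 0.19, 0.42, 0.34, 0.34, 0.51} → pass.
3 of 4 fail.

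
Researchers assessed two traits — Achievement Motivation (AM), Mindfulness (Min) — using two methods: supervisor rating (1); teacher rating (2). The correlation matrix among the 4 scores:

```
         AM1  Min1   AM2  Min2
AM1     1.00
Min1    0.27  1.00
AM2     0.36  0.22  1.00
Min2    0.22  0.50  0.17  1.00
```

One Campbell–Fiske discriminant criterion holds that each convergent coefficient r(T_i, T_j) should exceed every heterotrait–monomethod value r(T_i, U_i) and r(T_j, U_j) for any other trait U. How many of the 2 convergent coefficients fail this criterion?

Convergent coefficients and their comparison sets:
AM (methods 1·2): 0.36 vs {0.27, 0.17} → pass.
Min (methods 1·2): 0.50 vs {0.27, 0.17} → pass.
0 of 2 fail.

0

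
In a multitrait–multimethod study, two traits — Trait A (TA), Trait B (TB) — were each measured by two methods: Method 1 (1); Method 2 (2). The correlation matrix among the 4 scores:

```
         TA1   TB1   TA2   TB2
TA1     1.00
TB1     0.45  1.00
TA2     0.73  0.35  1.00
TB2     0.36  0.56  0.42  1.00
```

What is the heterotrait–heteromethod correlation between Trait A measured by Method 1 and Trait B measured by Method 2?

Different traits and methods: r(TA1, TB2) = 0.36.

0.36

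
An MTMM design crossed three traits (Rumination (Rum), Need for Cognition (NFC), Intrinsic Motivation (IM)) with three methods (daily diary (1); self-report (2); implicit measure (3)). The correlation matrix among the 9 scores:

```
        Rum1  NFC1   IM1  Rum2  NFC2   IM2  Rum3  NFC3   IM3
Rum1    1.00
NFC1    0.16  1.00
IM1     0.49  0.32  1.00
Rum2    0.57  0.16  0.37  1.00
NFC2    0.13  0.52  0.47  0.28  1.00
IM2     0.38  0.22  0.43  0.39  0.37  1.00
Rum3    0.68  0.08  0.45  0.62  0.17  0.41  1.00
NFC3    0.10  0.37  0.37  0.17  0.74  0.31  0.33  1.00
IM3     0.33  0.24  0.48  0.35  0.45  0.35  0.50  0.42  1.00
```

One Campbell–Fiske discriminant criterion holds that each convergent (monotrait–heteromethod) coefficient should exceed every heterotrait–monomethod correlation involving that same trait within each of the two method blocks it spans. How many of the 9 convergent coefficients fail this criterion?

4

Checking each validity diagonal entry against its comparison values:
Rum (methods 1·2): 0.57 vs {0.16, 0.28, 0.49, 0.39} → pass.
Rum (methods 1·3): 0.68 vs {0.16, 0.33, 0.49, 0.50} → pass.
Rum (methods 2·3): 0.62 vs {0.28, 0.33, 0.39, 0.50} → pass.
NFC (methods 1·2): 0.52 vs {0.16, 0.28, 0.32, 0.37} → pass.
NFC (methods 1·3): 0.37 vs {0.16, 0.33, 0.32, 0.42} → fail.
NFC (methods 2·3): 0.74 vs {0.28, 0.33, 0.37, 0.42} → pass.
IM (methods 1·2): 0.43 vs {0.49, 0.39, 0.32, 0.37} → fail.
IM (methods 1·3): 0.48 vs {0.49, 0.50, 0.32, 0.42} → fail.
IM (methods 2·3): 0.35 vs {0.39, 0.50, 0.37, 0.42} → fail.
4 of 9 fail.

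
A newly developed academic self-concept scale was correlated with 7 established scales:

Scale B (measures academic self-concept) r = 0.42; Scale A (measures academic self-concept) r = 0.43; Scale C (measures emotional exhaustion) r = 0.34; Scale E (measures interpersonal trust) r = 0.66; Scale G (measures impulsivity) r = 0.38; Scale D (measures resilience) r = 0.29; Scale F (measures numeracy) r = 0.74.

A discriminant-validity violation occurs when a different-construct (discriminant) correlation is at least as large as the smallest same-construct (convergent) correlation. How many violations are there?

2

Convergent (same construct = academic self-concept): Scale B, Scale A.
Smallest convergent = 0.42. Discriminant values: 0.34, 0.66, 0.38, 0.29, 0.74; count ≥ 0.42 → 2.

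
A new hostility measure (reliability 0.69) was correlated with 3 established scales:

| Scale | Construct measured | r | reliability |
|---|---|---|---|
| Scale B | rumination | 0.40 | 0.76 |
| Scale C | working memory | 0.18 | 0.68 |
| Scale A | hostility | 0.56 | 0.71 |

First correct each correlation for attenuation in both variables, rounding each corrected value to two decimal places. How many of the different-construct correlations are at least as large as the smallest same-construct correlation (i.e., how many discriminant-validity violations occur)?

Disattenuated r (r / √(r_scale · r_new)):
  Scale B (disc): 0.40 / √(0.76·0.69) = 0.55
  Scale C (disc): 0.18 / √(0.68·0.69) = 0.26
  Scale A (conv): 0.56 / √(0.71·0.69) = 0.80
Smallest convergent = 0.80. Discriminant values: 0.55, 0.26; count ≥ 0.80 → 0.

0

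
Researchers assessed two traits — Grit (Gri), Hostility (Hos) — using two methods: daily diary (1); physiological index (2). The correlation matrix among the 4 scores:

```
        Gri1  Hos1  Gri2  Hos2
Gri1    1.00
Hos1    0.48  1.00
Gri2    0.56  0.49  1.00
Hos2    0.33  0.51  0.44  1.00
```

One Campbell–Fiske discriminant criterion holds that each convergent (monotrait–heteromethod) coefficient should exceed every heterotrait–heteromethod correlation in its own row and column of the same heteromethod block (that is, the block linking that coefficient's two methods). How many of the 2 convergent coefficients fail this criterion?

Checking each validity diagonal entry against its comparison values:
Gri (methods 1·2): 0.56 vs {0.33, 0.49} → pass.
Hos (methods 1·2): 0.51 vs {0.49, 0.33} → pass.
0 of 2 fail.

0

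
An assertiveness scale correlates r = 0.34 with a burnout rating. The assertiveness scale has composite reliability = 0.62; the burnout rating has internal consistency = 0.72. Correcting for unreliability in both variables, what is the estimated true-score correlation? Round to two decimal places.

r_true = r_obs / √(r_xx · r_yy) = 0.34 / √(0.62 × 0.72) = 0.34 / √0.4464 = 0.34 / 0.6681 ≈ 0.51.

0.51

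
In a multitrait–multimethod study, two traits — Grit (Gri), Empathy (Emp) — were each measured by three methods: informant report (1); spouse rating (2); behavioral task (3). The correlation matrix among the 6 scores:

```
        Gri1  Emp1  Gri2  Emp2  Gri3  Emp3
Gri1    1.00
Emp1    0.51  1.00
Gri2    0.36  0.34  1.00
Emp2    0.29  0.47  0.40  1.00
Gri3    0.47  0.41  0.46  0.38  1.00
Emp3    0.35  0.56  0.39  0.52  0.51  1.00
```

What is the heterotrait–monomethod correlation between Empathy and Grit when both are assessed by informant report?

Different traits, same method: r(Emp1, Gri1) = 0.51.

0.51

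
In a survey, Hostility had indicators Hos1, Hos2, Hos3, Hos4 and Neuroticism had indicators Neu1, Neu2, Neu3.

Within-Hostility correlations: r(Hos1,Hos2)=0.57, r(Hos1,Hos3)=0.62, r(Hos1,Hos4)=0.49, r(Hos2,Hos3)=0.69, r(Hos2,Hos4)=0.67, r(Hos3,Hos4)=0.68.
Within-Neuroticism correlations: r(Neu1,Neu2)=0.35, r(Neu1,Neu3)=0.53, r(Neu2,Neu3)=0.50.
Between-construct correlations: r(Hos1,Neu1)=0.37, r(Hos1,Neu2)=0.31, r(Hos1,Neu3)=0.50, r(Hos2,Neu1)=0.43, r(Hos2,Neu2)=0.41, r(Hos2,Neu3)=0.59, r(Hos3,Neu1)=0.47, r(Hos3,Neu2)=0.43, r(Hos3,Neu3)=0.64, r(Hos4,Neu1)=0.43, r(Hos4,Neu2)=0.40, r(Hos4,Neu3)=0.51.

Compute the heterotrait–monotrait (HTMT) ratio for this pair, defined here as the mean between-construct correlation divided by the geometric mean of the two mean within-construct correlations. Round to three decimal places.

Mean between = 5.49/12 = 0.4575.
Mean within-Hos = 3.72/6 = 0.6200; mean within-Neu = 1.38/3 = 0.4600.
Geometric mean = √(0.6200 × 0.4600) = 0.5340.
HTMT = 0.4575 / 0.5340 = 0.857.

0.857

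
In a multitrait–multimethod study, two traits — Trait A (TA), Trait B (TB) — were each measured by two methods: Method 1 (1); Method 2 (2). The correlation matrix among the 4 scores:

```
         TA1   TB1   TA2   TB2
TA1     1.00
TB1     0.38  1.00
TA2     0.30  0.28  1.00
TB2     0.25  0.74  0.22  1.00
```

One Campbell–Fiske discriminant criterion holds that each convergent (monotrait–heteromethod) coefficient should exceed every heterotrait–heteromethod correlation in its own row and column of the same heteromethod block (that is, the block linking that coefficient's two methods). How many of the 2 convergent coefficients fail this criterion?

Convergent coefficients and their comparison sets:
TA (methods 1·2): 0.30 vs {0.25, 0.28} → pass.
TB (methods 1·2): 0.74 vs {0.28, 0.25} → pass.
0 of 2 fail.

0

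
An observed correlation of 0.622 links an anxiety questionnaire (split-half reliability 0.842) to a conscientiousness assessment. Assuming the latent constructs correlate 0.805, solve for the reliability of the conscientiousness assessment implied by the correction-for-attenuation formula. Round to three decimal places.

r_true = r_obs / √(r_xx · r_yy) ⇒ 0.805 = 0.622 / √(0.842 · r_yy).
√(0.842 · r_yy) = 0.622 / 0.805 = 0.7727; 0.842 · r_yy = 0.5971; r_yy = 0.5971 / 0.842 ≈ 0.709.

0.709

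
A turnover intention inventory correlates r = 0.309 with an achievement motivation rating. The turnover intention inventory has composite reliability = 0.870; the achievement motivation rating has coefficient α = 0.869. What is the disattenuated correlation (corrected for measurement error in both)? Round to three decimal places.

r_true = r_obs / √(r_xx · r_yy) = 0.309 / √(0.870 × 0.869) = 0.309 / √0.756030 = 0.309 / 0.8695 ≈ 0.355.

0.355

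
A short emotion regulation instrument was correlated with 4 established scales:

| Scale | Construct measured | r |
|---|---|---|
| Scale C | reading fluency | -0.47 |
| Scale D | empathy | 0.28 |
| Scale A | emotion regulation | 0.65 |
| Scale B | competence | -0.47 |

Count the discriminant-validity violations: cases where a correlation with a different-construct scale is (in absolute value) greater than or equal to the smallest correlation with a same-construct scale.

0

Convergent (same construct = emotion regulation): Scale A.
Smallest convergent = 0.65. Discriminant |r|: 0.47, 0.28, 0.47; count ≥ 0.65 → 0.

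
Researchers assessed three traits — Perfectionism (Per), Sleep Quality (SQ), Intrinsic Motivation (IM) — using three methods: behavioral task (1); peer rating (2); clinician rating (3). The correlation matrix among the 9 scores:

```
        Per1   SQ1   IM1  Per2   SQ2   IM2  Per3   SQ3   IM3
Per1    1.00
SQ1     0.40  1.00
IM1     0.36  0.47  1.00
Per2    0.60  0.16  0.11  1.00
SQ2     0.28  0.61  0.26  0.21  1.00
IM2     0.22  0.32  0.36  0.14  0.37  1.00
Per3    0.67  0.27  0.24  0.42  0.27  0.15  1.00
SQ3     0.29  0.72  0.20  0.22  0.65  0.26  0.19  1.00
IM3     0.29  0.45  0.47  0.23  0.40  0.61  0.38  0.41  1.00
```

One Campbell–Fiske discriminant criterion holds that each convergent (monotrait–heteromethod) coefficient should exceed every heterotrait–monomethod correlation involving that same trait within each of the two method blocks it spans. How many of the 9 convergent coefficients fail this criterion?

2

Convergent coefficients and their comparison sets:
Per (methods 1·2): 0.60 vs {0.40, 0.21, 0.36, 0.14} → pass.
Per (methods 1·3): 0.67 vs {0.40, 0.19, 0.36, 0.38} → pass.
Per (methods 2·3): 0.42 vs {0.21, 0.19, 0.14, 0.38} → pass.
SQ (methods 1·2): 0.61 vs {0.40, 0.21, 0.47, 0.37} → pass.
SQ (methods 1·3): 0.72 vs {0.40, 0.19, 0.47, 0.41} → pass.
SQ (methods 2·3): 0.65 vs {0.21, 0.19, 0.37, 0.41} → pass.
IM (methods 1·2): 0.36 vs {0.36, 0.14, 0.47, 0.37} → fail.
IM (methods 1·3): 0.47 vs {0.36, 0.38, 0.47, 0.41} → fail.
IM (methods 2·3): 0.61 vs {0.14, 0.38, 0.37, 0.41} → pass.
2 of 9 fail.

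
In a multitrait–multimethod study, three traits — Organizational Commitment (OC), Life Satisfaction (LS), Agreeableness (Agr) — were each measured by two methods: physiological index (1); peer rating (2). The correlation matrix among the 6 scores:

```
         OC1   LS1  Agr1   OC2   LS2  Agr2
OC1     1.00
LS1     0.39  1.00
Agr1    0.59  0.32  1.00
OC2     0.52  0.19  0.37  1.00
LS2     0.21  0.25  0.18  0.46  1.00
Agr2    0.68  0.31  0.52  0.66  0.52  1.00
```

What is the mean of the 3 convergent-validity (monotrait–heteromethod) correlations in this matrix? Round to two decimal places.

Convergent values: 0.52, 0.25, 0.52; mean = 1.29/3 = 0.43.

0.43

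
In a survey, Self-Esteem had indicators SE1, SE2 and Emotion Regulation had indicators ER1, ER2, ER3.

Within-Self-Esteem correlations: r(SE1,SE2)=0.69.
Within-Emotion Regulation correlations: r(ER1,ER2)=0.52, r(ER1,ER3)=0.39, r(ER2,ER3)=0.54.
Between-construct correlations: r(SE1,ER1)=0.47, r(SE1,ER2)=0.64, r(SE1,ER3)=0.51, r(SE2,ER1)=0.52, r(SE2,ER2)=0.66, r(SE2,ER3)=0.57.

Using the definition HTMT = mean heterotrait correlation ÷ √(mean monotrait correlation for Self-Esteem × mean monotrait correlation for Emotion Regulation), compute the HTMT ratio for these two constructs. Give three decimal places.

0.973

Mean between = 3.37/6 = 0.5617.
Mean within-SE = 0.69/1 = 0.6900; mean within-ER = 1.45/3 = 0.4833.
Geometric mean = √(0.6900 × 0.4833) = 0.5775.
HTMT = 0.5617 / 0.5775 = 0.973.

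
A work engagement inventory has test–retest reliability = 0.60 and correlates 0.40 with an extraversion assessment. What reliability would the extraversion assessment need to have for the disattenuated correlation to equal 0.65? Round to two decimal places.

r_true = r_obs / √(r_xx · r_yy) ⇒ 0.65 = 0.40 / √(0.60 · r_yy).
√(0.60 · r_yy) = 0.40 / 0.65 = 0.6154; 0.60 · r_yy = 0.3787; r_yy = 0.3787 / 0.60 ≈ 0.63.

0.63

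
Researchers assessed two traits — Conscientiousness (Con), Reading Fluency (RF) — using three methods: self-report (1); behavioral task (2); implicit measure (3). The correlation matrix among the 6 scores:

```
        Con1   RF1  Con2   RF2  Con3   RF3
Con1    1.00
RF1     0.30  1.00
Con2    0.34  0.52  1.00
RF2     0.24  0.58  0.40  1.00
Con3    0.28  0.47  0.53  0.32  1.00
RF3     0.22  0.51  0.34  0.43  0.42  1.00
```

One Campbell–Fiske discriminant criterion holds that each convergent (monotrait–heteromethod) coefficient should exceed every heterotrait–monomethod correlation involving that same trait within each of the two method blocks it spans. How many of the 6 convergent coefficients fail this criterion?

2

Each convergent coefficient versus the relevant comparison correlations:
Con (methods 1·2): 0.34 vs {0.30, 0.40} → fail.
Con (methods 1·3): 0.28 vs {0.30, 0.42} → fail.
Con (methods 2·3): 0.53 vs {0.40, 0.42} → pass.
RF (methods 1·2): 0.58 vs {0.30, 0.40} → pass.
RF (methods 1·3): 0.51 vs {0.30, 0.42} → pass.
RF (methods 2·3): 0.43 vs {0.40, 0.42} → pass.
2 of 6 fail.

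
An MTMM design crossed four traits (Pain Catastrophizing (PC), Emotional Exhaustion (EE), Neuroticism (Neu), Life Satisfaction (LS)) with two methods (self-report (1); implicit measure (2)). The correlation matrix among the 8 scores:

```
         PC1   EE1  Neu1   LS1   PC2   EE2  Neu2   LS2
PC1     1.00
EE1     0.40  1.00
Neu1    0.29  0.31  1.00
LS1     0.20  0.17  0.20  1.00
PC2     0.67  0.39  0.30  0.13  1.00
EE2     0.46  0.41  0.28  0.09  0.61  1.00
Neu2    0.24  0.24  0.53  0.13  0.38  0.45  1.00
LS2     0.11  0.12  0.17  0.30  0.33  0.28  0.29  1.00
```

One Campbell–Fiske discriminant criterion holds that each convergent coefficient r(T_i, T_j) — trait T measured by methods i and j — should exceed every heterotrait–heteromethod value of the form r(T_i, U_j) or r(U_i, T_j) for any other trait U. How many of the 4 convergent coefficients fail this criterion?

1

Convergent coefficients and their comparison sets:
PC (methods 1·2): 0.67 vs {0.46, 0.39, 0.24, 0.30, 0.11, 0.13} → pass.
EE (methods 1·2): 0.41 vs {0.39, 0.46, 0.24, 0.28, 0.12, 0.09} → fail.
Neu (methods 1·2): 0.53 vs {0.30, 0.24, 0.28, 0.24, 0.17, 0.13} → pass.
LS (methods 1·2): 0.30 vs {0.13, 0.11, 0.09, 0.12, 0.13, 0.17} → pass.
1 of 4 fail.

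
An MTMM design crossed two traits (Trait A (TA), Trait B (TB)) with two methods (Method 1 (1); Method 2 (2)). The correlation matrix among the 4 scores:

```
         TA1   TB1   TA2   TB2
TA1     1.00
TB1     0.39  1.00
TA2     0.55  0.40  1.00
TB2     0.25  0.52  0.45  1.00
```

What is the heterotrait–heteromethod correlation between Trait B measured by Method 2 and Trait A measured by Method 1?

0.25

Different traits and methods: r(TB2, TA1) = 0.25.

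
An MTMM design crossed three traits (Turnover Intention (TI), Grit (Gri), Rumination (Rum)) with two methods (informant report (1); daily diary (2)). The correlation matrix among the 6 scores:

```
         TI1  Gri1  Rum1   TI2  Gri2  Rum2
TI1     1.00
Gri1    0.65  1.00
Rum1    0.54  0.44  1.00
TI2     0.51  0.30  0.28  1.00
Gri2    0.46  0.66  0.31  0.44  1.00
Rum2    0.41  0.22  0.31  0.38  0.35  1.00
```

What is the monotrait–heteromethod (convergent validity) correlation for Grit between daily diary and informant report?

0.66

Same trait (Gri), different methods: r(Gri2, Gri1) = 0.66.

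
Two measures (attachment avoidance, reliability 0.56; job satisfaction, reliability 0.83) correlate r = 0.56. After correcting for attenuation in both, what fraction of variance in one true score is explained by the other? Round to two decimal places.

Disattenuated r = 0.56 / √(0.56 × 0.83) = 0.56 / 0.6818 = 0.8214.
Shared true-score variance = 0.8214² = 0.6747 ≈ 0.67.

0.67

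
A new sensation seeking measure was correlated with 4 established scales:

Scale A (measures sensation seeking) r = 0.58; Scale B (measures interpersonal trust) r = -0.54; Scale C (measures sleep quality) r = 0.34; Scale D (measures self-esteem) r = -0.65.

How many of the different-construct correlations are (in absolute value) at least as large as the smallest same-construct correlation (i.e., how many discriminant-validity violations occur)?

Convergent (same construct = sensation seeking): Scale A.
Smallest convergent = 0.58. Discriminant |r|: 0.54, 0.34, 0.65; count ≥ 0.58 → 1.

1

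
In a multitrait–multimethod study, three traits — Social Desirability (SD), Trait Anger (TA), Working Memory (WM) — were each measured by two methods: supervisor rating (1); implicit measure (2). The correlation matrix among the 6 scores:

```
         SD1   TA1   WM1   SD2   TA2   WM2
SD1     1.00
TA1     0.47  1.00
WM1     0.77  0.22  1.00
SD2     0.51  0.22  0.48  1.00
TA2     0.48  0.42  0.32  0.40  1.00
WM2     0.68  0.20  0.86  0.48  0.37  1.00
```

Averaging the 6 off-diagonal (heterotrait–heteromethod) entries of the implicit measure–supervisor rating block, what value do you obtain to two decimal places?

0.40

HTHM values (method 2 × method 1): 0.22, 0.48, 0.48, 0.32, 0.68, 0.20; mean = 2.38/6 = 0.40.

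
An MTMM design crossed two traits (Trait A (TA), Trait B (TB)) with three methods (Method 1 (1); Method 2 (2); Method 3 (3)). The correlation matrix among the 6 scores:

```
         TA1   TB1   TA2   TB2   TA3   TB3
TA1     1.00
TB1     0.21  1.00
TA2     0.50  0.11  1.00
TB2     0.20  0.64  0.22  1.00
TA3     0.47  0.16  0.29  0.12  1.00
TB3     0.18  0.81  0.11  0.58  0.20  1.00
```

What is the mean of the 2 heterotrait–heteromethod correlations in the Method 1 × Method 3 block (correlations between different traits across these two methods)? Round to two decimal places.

0.17

HTHM values (method 1 × method 3): 0.18, 0.16; mean = 0.34/2 = 0.17.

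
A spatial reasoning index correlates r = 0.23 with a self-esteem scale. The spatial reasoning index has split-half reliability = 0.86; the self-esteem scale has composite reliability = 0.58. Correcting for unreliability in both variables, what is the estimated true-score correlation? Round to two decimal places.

0.33

r_true = r_obs / √(r_xx · r_yy) = 0.23 / √(0.86 × 0.58) = 0.23 / √0.4988 = 0.23 / 0.7063 ≈ 0.33.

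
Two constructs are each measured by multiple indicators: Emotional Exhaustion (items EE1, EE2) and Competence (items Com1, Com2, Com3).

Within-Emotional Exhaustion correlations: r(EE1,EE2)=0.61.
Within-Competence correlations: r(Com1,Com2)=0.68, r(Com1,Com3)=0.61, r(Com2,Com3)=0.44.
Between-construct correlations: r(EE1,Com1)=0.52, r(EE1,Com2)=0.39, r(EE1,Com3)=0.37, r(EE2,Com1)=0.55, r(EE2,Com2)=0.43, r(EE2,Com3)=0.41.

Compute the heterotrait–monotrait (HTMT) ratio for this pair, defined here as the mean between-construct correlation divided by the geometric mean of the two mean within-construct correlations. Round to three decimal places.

0.750

Mean heterotrait r = 2.67/6 = 0.4450.
Mean within-EE = 0.61/1 = 0.6100; mean within-Com = 1.73/3 = 0.5767.
Geometric mean = √(0.6100 × 0.5767) = 0.5931.
HTMT = 0.4450 / 0.5931 = 0.750.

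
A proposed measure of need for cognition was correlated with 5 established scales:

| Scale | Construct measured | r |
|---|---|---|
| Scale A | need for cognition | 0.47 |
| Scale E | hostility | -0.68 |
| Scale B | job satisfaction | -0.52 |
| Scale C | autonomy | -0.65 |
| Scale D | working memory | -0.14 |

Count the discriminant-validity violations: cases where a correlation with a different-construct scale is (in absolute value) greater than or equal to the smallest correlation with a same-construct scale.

Convergent (same construct = need for cognition): Scale A.
Smallest convergent = 0.47. Discriminant |r|: 0.68, 0.52, 0.65, 0.14; count ≥ 0.47 → 3.

3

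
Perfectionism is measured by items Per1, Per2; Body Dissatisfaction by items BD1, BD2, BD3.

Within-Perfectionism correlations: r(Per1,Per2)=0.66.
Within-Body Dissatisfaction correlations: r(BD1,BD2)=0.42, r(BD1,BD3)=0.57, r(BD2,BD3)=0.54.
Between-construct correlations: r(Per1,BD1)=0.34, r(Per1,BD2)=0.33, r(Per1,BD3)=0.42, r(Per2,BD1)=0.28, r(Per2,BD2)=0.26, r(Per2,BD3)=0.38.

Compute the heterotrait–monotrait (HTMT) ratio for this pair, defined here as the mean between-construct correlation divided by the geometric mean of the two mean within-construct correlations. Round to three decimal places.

0.577

Mean heterotrait r = 2.01/6 = 0.3350.
Mean within-Per = 0.66/1 = 0.6600; mean within-BD = 1.53/3 = 0.5100.
Geometric mean = √(0.6600 × 0.5100) = 0.5802.
HTMT = 0.3350 / 0.5802 = 0.577.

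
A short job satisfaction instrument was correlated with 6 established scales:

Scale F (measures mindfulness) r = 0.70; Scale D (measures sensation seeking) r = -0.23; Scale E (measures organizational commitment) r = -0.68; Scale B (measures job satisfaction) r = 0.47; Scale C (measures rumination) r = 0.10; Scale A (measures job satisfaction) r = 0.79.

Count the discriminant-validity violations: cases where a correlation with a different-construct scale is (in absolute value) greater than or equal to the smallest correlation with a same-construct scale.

2

Convergent (same construct = job satisfaction): Scale B, Scale A.
Smallest convergent = 0.47. Discriminant |r|: 0.70, 0.23, 0.68, 0.10; count ≥ 0.47 → 2.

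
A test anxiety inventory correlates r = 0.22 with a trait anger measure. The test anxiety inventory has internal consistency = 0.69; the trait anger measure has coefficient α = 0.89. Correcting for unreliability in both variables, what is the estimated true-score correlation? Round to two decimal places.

0.28

r_true = r_obs / √(r_xx · r_yy) = 0.22 / √(0.69 × 0.89) = 0.22 / √0.6141 = 0.22 / 0.7836 ≈ 0.28.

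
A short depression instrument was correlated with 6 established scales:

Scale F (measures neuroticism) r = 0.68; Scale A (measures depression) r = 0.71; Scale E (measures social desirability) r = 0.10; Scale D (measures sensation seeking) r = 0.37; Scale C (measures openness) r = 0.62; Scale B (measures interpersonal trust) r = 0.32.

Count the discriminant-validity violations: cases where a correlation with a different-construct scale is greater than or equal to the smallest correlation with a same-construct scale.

0

Convergent (same construct = depression): Scale A.
Smallest convergent = 0.71. Discriminant values: 0.68, 0.10, 0.37, 0.62, 0.32; count ≥ 0.71 → 0.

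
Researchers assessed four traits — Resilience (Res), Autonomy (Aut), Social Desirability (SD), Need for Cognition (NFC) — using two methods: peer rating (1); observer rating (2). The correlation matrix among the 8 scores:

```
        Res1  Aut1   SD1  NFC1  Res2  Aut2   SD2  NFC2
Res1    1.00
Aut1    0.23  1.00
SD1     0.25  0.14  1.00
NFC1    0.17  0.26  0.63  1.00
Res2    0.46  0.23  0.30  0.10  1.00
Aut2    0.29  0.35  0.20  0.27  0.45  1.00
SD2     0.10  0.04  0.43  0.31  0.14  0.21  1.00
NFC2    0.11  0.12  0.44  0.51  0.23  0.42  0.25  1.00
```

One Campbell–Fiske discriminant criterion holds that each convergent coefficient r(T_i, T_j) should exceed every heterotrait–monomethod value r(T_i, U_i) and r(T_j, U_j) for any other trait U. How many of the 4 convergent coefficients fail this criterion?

3

Convergent coefficients and their comparison sets:
Res (methods 1·2): 0.46 vs {0.23, 0.45, 0.25, 0.14, 0.17, 0.23} → pass.
Aut (methods 1·2): 0.35 vs {0.23, 0.45, 0.14, 0.21, 0.26, 0.42} → fail.
SD (methods 1·2): 0.43 vs {0.25, 0.14, 0.14, 0.21, 0.63, 0.25} → fail.
NFC (methods 1·2): 0.51 vs {0.17, 0.23, 0.26, 0.42, 0.63, 0.25} → fail.
3 of 4 fail.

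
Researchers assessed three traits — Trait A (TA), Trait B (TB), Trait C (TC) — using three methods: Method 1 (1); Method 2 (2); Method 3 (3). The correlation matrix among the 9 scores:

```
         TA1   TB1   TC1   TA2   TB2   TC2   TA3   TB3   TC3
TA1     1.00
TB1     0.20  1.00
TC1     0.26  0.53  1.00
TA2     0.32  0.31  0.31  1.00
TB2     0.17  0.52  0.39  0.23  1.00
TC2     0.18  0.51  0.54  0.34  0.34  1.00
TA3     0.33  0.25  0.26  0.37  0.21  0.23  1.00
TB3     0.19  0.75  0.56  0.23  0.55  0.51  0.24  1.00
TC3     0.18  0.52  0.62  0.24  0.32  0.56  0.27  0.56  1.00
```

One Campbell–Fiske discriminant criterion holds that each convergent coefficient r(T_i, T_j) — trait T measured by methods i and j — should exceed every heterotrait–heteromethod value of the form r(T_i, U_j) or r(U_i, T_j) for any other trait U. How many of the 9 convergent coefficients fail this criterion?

Each convergent coefficient versus the relevant comparison correlations:
TA (methods 1·2): 0.32 vs {0.17, 0.31, 0.18, 0.31} → pass.
TA (methods 1·3): 0.33 vs {0.19, 0.25, 0.18, 0.26} → pass.
TA (methods 2·3): 0.37 vs {0.23, 0.21, 0.24, 0.23} → pass.
TB (methods 1·2): 0.52 vs {0.31, 0.17, 0.51, 0.39} → pass.
TB (methods 1·3): 0.75 vs {0.25, 0.19, 0.52, 0.56} → pass.
TB (methods 2·3): 0.55 vs {0.21, 0.23, 0.32, 0.51} → pass.
TC (methods 1·2): 0.54 vs {0.31, 0.18, 0.39, 0.51} → pass.
TC (methods 1·3): 0.62 vs {0.26, 0.18, 0.56, 0.52} → pass.
TC (methods 2·3): 0.56 vs {0.23, 0.24, 0.51, 0.32} → pass.
0 of 9 fail.

0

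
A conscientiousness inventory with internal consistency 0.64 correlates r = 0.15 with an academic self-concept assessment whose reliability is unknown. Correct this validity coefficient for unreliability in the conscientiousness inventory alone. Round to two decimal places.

Single correction: r_c = r_obs / √r_xx = 0.15 / √0.64 = 0.15 / 0.8000 ≈ 0.19.

0.19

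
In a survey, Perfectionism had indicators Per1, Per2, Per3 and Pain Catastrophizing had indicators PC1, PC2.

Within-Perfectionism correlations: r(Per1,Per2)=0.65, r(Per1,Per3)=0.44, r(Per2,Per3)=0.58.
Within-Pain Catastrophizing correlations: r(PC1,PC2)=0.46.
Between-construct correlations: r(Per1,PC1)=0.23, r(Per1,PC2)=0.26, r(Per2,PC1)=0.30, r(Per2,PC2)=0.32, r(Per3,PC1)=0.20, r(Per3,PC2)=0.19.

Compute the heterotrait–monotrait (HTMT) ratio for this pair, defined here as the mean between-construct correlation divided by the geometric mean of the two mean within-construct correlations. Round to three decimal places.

0.494

Between-construct mean = 1.50/6 = 0.2500.
Mean within-Per = 1.67/3 = 0.5567; mean within-PC = 0.46/1 = 0.4600.
Geometric mean = √(0.5567 × 0.4600) = 0.5060.
HTMT = 0.2500 / 0.5060 = 0.494.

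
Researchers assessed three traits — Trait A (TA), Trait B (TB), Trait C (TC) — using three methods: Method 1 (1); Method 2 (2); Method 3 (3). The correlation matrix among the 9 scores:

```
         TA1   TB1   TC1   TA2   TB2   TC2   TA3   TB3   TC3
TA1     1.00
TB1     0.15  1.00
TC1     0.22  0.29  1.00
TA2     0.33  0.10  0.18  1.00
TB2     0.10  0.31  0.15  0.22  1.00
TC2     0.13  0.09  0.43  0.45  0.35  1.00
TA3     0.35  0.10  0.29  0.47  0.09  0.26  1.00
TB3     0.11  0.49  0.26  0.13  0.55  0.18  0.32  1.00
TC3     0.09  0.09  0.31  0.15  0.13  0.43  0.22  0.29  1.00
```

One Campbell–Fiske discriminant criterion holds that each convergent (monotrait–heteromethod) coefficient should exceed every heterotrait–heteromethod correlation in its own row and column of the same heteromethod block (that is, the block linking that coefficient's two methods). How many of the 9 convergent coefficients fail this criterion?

Convergent coefficients and their comparison sets:
TA (methods 1·2): 0.33 vs {0.10, 0.10, 0.13, 0.18} → pass.
TA (methods 1·3): 0.35 vs {0.11, 0.10, 0.09, 0.29} → pass.
TA (methods 2·3): 0.47 vs {0.13, 0.09, 0.15, 0.26} → pass.
TB (methods 1·2): 0.31 vs {0.10, 0.10, 0.09, 0.15} → pass.
TB (methods 1·3): 0.49 vs {0.10, 0.11, 0.09, 0.26} → pass.
TB (methods 2·3): 0.55 vs {0.09, 0.13, 0.13, 0.18} → pass.
TC (methods 1·2): 0.43 vs {0.18, 0.13, 0.15, 0.09} → pass.
TC (methods 1·3): 0.31 vs {0.29, 0.09, 0.26, 0.09} → pass.
TC (methods 2·3): 0.43 vs {0.26, 0.15, 0.18, 0.13} → pass.
0 of 9 fail.

0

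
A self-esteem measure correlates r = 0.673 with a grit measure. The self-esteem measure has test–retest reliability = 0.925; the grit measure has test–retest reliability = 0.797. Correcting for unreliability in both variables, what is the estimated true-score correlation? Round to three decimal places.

0.784

r_true = r_obs / √(r_xx · r_yy) = 0.673 / √(0.925 × 0.797) = 0.673 / √0.737225 = 0.673 / 0.8586 ≈ 0.784.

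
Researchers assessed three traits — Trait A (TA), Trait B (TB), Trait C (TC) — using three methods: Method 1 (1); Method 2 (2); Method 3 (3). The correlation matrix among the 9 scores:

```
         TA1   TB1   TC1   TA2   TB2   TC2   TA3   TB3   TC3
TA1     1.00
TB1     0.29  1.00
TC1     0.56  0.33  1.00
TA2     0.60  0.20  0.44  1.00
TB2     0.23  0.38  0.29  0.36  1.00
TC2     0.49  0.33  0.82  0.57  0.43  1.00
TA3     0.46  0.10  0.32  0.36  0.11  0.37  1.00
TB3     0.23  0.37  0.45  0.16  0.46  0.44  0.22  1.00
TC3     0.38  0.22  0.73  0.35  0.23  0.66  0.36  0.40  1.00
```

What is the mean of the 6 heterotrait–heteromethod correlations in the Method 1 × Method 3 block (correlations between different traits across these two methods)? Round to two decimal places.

0.28

HTHM values (method 1 × method 3): 0.23, 0.38, 0.10, 0.22, 0.32, 0.45; mean = 1.70/6 = 0.28.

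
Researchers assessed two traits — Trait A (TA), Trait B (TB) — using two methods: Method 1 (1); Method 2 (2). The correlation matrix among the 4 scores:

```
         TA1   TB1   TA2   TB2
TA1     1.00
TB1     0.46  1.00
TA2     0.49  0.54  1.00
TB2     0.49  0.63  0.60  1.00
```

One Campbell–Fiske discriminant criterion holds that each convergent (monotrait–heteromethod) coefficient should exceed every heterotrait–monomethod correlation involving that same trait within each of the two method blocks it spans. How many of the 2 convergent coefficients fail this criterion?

Checking each validity diagonal entry against its comparison values:
TA (methods 1·2): 0.49 vs {0.46, 0.60} → fail.
TB (methods 1·2): 0.63 vs {0.46, 0.60} → pass.
1 of 2 fail.

1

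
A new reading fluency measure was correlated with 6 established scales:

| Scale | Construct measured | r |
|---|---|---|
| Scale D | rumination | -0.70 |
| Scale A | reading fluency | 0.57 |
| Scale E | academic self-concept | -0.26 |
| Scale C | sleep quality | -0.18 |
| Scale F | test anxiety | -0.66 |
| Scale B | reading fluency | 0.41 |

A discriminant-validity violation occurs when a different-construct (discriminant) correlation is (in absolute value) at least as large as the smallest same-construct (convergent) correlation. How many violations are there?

2

Convergent (same construct = reading fluency): Scale A, Scale B.
Smallest convergent = 0.41. Discriminant |r|: 0.70, 0.26, 0.18, 0.66; count ≥ 0.41 → 2.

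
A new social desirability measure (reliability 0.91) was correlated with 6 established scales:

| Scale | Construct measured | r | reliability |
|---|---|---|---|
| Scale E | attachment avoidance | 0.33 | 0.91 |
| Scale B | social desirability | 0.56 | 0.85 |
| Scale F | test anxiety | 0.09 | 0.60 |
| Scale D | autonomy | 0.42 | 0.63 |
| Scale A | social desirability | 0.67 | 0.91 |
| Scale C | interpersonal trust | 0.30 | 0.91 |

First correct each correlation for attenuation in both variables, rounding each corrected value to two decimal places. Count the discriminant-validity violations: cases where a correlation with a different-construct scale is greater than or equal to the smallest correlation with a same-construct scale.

0

Disattenuated r (r / √(r_scale · r_new)):
  Scale E (disc): 0.33 / √(0.91·0.91) = 0.36
  Scale B (conv): 0.56 / √(0.85·0.91) = 0.64
  Scale F (disc): 0.09 / √(0.60·0.91) = 0.12
  Scale D (disc): 0.42 / √(0.63·0.91) = 0.55
  Scale A (conv): 0.67 / √(0.91·0.91) = 0.74
  Scale C (disc): 0.30 / √(0.91·0.91) = 0.33
Smallest convergent = 0.64. Discriminant values: 0.36, 0.12, 0.55, 0.33; count ≥ 0.64 → 0.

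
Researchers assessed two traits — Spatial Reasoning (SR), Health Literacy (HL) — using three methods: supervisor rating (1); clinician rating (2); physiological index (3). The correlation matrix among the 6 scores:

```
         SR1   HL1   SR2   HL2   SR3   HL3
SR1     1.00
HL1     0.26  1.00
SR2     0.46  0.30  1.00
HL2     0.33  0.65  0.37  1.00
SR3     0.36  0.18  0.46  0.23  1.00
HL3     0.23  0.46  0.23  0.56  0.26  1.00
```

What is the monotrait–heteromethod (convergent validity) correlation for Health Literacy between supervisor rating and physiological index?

Same trait (HL), different methods: r(HL1, HL3) = 0.46.

0.46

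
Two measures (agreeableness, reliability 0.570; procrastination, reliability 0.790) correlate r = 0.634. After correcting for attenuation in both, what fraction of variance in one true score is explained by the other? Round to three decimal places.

0.893

Disattenuated r = 0.634 / √(0.570 × 0.790) = 0.634 / 0.6710 = 0.9449.
Shared true-score variance = 0.9449² = 0.8928 ≈ 0.893.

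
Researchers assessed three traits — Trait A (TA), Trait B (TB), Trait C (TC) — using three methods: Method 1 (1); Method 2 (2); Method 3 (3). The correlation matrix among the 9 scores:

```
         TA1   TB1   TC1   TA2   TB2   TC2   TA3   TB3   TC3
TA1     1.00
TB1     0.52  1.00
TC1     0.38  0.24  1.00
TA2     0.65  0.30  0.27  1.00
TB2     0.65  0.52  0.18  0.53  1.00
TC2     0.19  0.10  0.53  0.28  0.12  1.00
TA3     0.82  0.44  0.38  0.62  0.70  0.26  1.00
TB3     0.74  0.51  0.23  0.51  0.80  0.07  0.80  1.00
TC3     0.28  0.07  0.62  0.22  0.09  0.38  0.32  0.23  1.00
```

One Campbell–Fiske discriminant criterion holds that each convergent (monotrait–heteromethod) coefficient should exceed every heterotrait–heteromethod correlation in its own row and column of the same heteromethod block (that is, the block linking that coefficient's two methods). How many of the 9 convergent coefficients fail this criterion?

Checking each validity diagonal entry against its comparison values:
TA (methods 1·2): 0.65 vs {0.65, 0.30, 0.19, 0.27} → fail.
TA (methods 1·3): 0.82 vs {0.74, 0.44, 0.28, 0.38} → pass.
TA (methods 2·3): 0.62 vs {0.51, 0.70, 0.22, 0.26} → fail.
TB (methods 1·2): 0.52 vs {0.30, 0.65, 0.10, 0.18} → fail.
TB (methods 1·3): 0.51 vs {0.44, 0.74, 0.07, 0.23} → fail.
TB (methods 2·3): 0.80 vs {0.70, 0.51, 0.09, 0.07} → pass.
TC (methods 1·2): 0.53 vs {0.27, 0.19, 0.18, 0.10} → pass.
TC (methods 1·3): 0.62 vs {0.38, 0.28, 0.23, 0.07} → pass.
TC (methods 2·3): 0.38 vs {0.26, 0.22, 0.07, 0.09} → pass.
4 of 9 fail.

4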